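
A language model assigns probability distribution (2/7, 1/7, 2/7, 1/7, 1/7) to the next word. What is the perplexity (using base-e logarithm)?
4.7107

Perplexity is e^H (or exp(H) for natural log).

First, H = -Σ p log p = 1.5498 nats
Perplexity = e^1.5498 = 4.7107

Interpretation: The model's uncertainty is equivalent to choosing uniformly among 4.7 options.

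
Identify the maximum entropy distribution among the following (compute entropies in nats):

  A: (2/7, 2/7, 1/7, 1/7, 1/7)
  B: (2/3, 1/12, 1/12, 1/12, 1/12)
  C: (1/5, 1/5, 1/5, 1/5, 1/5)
C

For a discrete distribution over n outcomes, entropy is maximized by the uniform distribution.

Computing entropies:
H(A) = 1.5498 nats
H(B) = 1.0986 nats
H(C) = 1.6094 nats

The uniform distribution (where all probabilities equal 1/5) achieves the maximum entropy of log_e(5) = 1.6094 nats.

Distribution C has the highest entropy.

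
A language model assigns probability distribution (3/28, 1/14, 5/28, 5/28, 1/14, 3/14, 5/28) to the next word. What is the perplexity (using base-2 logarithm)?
6.4839

Perplexity is 2^H (or exp(H) for natural log).

First, H = -Σ p log p = 2.6969 bits
Perplexity = 2^2.6969 = 6.4839

Interpretation: The model's uncertainty is equivalent to choosing uniformly among 6.5 options.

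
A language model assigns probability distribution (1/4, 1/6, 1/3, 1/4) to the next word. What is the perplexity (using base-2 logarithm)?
3.8883

Perplexity is 2^H (or exp(H) for natural log).

First, H = -Σ p log p = 1.9591 bits
Perplexity = 2^1.9591 = 3.8883

Interpretation: The model's uncertainty is equivalent to choosing uniformly among 3.9 options.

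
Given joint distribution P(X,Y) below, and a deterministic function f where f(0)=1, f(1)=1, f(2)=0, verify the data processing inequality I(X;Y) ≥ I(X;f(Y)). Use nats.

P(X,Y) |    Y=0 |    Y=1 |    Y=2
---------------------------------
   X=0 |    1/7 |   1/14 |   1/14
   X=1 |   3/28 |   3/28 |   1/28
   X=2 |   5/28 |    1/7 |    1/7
I(X;Y) = 0.0190, I(X;f(Y)) = 0.0126, inequality holds: 0.0190 ≥ 0.0126

Data Processing Inequality: For any Markov chain X → Y → Z, we have I(X;Y) ≥ I(X;Z).

Here Z = f(Y) is a deterministic function of Y, forming X → Y → Z.

Original I(X;Y) = 0.0190 nats

After applying f:
P(X,Z) where Z=f(Y):
- P(X,Z=0) = P(X,Y=2)
- P(X,Z=1) = P(X,Y=0) + P(X,Y=1)

I(X;Z) = I(X;f(Y)) = 0.0126 nats

Verification: 0.0190 ≥ 0.0126 ✓

Information cannot be created by processing; the function f can only lose information about X.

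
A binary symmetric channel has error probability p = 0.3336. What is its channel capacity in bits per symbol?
0.0814 bits

For a binary symmetric channel (BSC) with error probability p:
Capacity C = 1 - H(p) bits per symbol

where H(p) = -p log₂(p) - (1-p) log₂(1-p) is the binary entropy function.

H(0.3336) = 0.9186 bits
C = 1 - 0.9186 = 0.0814 bits per symbol

This means we can reliably transmit up to 0.0814 bits of information per channel use.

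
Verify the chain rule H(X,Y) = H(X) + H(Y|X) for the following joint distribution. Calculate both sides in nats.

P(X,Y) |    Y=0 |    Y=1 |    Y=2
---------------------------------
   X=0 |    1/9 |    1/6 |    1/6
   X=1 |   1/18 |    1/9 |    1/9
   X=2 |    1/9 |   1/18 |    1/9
H(X,Y) = 2.1391, H(X) = 1.0720, H(Y|X) = 1.0670 (all in nats)

Chain rule: H(X,Y) = H(X) + H(Y|X)

Left side — joint entropy directly:
H(X,Y) = -Σ p(x,y) log p(x,y) = 2.1391 nats

Right side — compute H(Y|X) from the conditional distributions:
P(X) = (4/9, 5/18, 5/18), so H(X) = 1.0720 nats
H(Y|X) = Σ_x P(X=x) · H(Y|X=x):
  P(Y|X=0) = (1/4, 3/8, 3/8), H(Y|X=0) = 1.0822, weight P(X=0) = 4/9
  P(Y|X=1) = (1/5, 2/5, 2/5), H(Y|X=1) = 1.0549, weight P(X=1) = 5/18
  P(Y|X=2) = (2/5, 1/5, 2/5), H(Y|X=2) = 1.0549, weight P(X=2) = 5/18
H(Y|X) = 1.0670 nats

H(X) + H(Y|X) = 1.0720 + 1.0670 = 2.1391 nats

Both sides equal 2.1391 nats. ✓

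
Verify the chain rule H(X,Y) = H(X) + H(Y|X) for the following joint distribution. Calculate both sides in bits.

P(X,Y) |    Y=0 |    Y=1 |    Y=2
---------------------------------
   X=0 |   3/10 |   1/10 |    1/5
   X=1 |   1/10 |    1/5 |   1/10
H(X,Y) = 2.4464, H(X) = 0.9710, H(Y|X) = 1.4755 (all in bits)

Chain rule: H(X,Y) = H(X) + H(Y|X)

Left side — joint entropy directly:
H(X,Y) = -Σ p(x,y) log p(x,y) = 2.4464 bits

Right side — compute H(Y|X) from the conditional distributions:
P(X) = (3/5, 2/5), so H(X) = 0.9710 bits
H(Y|X) = Σ_x P(X=x) · H(Y|X=x):
  P(Y|X=0) = (1/2, 1/6, 1/3), H(Y|X=0) = 1.4591, weight P(X=0) = 3/5
  P(Y|X=1) = (1/4, 1/2, 1/4), H(Y|X=1) = 1.5000, weight P(X=1) = 2/5
H(Y|X) = 1.4755 bits

H(X) + H(Y|X) = 0.9710 + 1.4755 = 2.4464 bits

Both sides equal 2.4464 bits. ✓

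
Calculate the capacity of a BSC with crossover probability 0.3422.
0.0731 bits

For a binary symmetric channel (BSC) with error probability p:
Capacity C = 1 - H(p) bits per symbol

where H(p) = -p log₂(p) - (1-p) log₂(1-p) is the binary entropy function.

H(0.3422) = 0.9269 bits
C = 1 - 0.9269 = 0.0731 bits per symbol

This means we can reliably transmit up to 0.0731 bits of information per channel use.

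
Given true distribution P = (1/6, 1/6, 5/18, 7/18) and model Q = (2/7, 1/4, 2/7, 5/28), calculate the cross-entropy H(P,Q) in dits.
0.6331 dits

Cross-entropy: H(P,Q) = -Σ p(x) log q(x)

Alternatively: H(P,Q) = H(P) + D_KL(P||Q)
H(P) = 0.5734 dits
D_KL(P||Q) = 0.0597 dits

H(P,Q) = 0.5734 + 0.0597 = 0.6331 dits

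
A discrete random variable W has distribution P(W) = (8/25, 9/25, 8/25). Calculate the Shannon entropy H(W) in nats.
1.0970 nats

Shannon entropy is H(X) = -Σ p(x) log p(x).

For P = (8/25, 9/25, 8/25):
H = -8/25 × log_e(8/25) -9/25 × log_e(9/25) -8/25 × log_e(8/25)
H = 1.0970 nats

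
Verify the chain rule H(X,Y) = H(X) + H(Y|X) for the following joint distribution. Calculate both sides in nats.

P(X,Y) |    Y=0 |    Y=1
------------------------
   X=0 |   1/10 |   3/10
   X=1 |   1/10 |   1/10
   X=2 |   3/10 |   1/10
H(X,Y) = 1.6434, H(X) = 1.0549, H(Y|X) = 0.5885 (all in nats)

Chain rule: H(X,Y) = H(X) + H(Y|X)

Left side — joint entropy directly:
H(X,Y) = -Σ p(x,y) log p(x,y) = 1.6434 nats

Right side — compute H(Y|X) from the conditional distributions:
P(X) = (2/5, 1/5, 2/5), so H(X) = 1.0549 nats
H(Y|X) = Σ_x P(X=x) · H(Y|X=x):
  P(Y|X=0) = (1/4, 3/4), H(Y|X=0) = 0.5623, weight P(X=0) = 2/5
  P(Y|X=1) = (1/2, 1/2), H(Y|X=1) = 0.6931, weight P(X=1) = 1/5
  P(Y|X=2) = (3/4, 1/4), H(Y|X=2) = 0.5623, weight P(X=2) = 2/5
H(Y|X) = 0.5885 nats

H(X) + H(Y|X) = 1.0549 + 0.5885 = 1.6434 nats

Both sides equal 1.6434 nats. ✓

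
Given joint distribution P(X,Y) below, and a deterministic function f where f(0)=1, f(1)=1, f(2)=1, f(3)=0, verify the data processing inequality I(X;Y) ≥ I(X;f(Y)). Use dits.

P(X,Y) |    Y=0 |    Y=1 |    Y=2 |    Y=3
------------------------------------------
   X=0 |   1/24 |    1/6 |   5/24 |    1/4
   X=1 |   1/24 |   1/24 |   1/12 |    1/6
I(X;Y) = 0.0085, I(X;f(Y)) = 0.0031, inequality holds: 0.0085 ≥ 0.0031

Data Processing Inequality: For any Markov chain X → Y → Z, we have I(X;Y) ≥ I(X;Z).

Here Z = f(Y) is a deterministic function of Y, forming X → Y → Z.

Original I(X;Y) = 0.0085 dits

After applying f:
P(X,Z) where Z=f(Y):
- P(X,Z=0) = P(X,Y=3)
- P(X,Z=1) = P(X,Y=0) + P(X,Y=1) + P(X,Y=2)

I(X;Z) = I(X;f(Y)) = 0.0031 dits

Verification: 0.0085 ≥ 0.0031 ✓

Information cannot be created by processing; the function f can only lose information about X.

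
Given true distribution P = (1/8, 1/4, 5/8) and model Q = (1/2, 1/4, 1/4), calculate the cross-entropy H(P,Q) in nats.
1.2997 nats

Cross-entropy: H(P,Q) = -Σ p(x) log q(x)

Alternatively: H(P,Q) = H(P) + D_KL(P||Q)
H(P) = 0.9003 nats
D_KL(P||Q) = 0.3994 nats

H(P,Q) = 0.9003 + 0.3994 = 1.2997 nats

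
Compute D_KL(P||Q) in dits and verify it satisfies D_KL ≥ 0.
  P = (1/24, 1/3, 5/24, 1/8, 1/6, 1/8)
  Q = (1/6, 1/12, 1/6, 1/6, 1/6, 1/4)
0.1425 dits

KL divergence satisfies the Gibbs inequality: D_KL(P||Q) ≥ 0 for all distributions P, Q.

D_KL(P||Q) = Σ p(x) log(p(x)/q(x))
Term by term:
  x=0: 1/24 × log_10[(1/24)/(1/6)] = -0.0251
  x=1: 1/3 × log_10[(1/3)/(1/12)] = 0.2007
  x=2: 5/24 × log_10[(5/24)/(1/6)] = 0.0202
  x=3: 1/8 × log_10[(1/8)/(1/6)] = -0.0156
  x=4: 1/6 × log_10[(1/6)/(1/6)] = 0.0000
  x=5: 1/8 × log_10[(1/8)/(1/4)] = -0.0376
D_KL(P||Q) = 0.1425 dits

D_KL(P||Q) = 0.1425 ≥ 0 ✓

This non-negativity is a fundamental property: relative entropy cannot be negative because it measures how different Q is from P.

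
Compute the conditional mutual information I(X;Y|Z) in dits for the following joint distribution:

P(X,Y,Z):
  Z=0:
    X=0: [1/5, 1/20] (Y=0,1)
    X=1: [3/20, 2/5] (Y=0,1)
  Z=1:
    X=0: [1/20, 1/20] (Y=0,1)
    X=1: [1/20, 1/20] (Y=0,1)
0.0438 dits

Conditional mutual information: I(X;Y|Z) = H(X|Z) + H(Y|Z) - H(X,Y|Z)

H(Z) = 0.2173
H(X,Z) = 0.4933 → H(X|Z) = 0.2760
H(Y,Z) = 0.5156 → H(Y|Z) = 0.2983
H(X,Y,Z) = 0.7478 → H(X,Y|Z) = 0.5305

I(X;Y|Z) = 0.2760 + 0.2983 - 0.5305 = 0.0438 dits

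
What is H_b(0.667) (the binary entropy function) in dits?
0.2763 dits

The binary entropy function is:
H(p) = -p log(p) - (1-p) log(1-p)

H(0.667) = -0.667 × log_10(0.667) - 0.333 × log_10(0.333)
H(0.667) = 0.2763 dits

Note: Binary entropy is maximized at p=0.5 (H=1 bit) and minimized at p=0 or p=1 (H=0).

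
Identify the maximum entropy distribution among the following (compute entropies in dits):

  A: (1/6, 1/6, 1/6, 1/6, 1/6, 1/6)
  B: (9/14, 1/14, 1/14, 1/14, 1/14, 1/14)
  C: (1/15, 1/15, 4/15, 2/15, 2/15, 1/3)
A

For a discrete distribution over n outcomes, entropy is maximized by the uniform distribution.

Computing entropies:
H(A) = 0.7782 dits
H(B) = 0.5327 dits
H(C) = 0.7023 dits

The uniform distribution (where all probabilities equal 1/6) achieves the maximum entropy of log_10(6) = 0.7782 dits.

Distribution A has the highest entropy.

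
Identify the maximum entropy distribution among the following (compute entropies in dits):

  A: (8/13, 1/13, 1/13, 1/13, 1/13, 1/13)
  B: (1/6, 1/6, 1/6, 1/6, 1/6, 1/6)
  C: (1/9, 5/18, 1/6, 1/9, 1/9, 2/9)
B

For a discrete distribution over n outcomes, entropy is maximized by the uniform distribution.

Computing entropies:
H(A) = 0.5582 dits
H(B) = 0.7782 dits
H(C) = 0.7475 dits

The uniform distribution (where all probabilities equal 1/6) achieves the maximum entropy of log_10(6) = 0.7782 dits.

Distribution B has the highest entropy.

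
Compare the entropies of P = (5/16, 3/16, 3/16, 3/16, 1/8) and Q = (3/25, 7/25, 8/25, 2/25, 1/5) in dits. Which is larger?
P

Computing entropies in dits:
H(P) = 0.6797
H(Q) = 0.6512

Distribution P has higher entropy.

Intuition: The distribution closer to uniform (more spread out) has higher entropy.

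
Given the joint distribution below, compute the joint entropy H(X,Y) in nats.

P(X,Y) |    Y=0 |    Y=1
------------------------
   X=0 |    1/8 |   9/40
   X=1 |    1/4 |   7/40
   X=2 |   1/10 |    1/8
1.7373 nats

Joint entropy is H(X,Y) = -Σ_{x,y} p(x,y) log p(x,y).

Summing over all non-zero entries:
H(X,Y) = -[1/8·log_e(1/8) + 9/40·log_e(9/40) + 1/4·log_e(1/4) + 7/40·log_e(7/40) + 1/10·log_e(1/10) + 1/8·log_e(1/8)]
H(X,Y) = 1.7373 nats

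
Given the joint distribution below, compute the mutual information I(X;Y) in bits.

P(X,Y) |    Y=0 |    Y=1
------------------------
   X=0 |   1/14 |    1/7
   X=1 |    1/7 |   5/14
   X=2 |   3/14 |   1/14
0.1251 bits

Mutual information: I(X;Y) = H(X) + H(Y) - H(X,Y)

Marginals:
P(X) = (3/14, 1/2, 2/7), H(X) = 1.4926 bits
P(Y) = (3/7, 4/7), H(Y) = 0.9852 bits

Joint entropy: H(X,Y) = 2.3527 bits

I(X;Y) = 1.4926 + 0.9852 - 2.3527 = 0.1251 bits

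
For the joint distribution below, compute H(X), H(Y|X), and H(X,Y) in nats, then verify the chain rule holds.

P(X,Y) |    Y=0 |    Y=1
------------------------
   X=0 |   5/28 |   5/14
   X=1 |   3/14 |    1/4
H(X,Y) = 1.3520, H(X) = 0.6906, H(Y|X) = 0.6614 (all in nats)

Chain rule: H(X,Y) = H(X) + H(Y|X)

Left side — joint entropy directly:
H(X,Y) = -Σ p(x,y) log p(x,y) = 1.3520 nats

Right side — compute H(Y|X) from the conditional distributions:
P(X) = (15/28, 13/28), so H(X) = 0.6906 nats
H(Y|X) = Σ_x P(X=x) · H(Y|X=x):
  P(Y|X=0) = (1/3, 2/3), H(Y|X=0) = 0.6365, weight P(X=0) = 15/28
  P(Y|X=1) = (6/13, 7/13), H(Y|X=1) = 0.6902, weight P(X=1) = 13/28
H(Y|X) = 0.6614 nats

H(X) + H(Y|X) = 0.6906 + 0.6614 = 1.3520 nats

Both sides equal 1.3520 nats. ✓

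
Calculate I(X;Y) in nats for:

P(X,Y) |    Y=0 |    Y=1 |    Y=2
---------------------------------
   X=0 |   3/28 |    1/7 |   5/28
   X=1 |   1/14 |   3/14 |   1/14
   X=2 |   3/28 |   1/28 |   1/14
0.0719 nats

Mutual information: I(X;Y) = H(X) + H(Y) - H(X,Y)

Marginals:
P(X) = (3/7, 5/14, 3/14), H(X) = 1.0609 nats
P(Y) = (2/7, 11/28, 9/28), H(Y) = 1.0898 nats

Joint entropy: H(X,Y) = 2.0789 nats

I(X;Y) = 1.0609 + 1.0898 - 2.0789 = 0.0719 nats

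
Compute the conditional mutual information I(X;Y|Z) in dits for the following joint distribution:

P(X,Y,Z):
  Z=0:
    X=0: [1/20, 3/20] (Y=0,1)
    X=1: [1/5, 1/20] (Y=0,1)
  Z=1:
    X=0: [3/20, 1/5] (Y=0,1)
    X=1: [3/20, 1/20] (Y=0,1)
0.0430 dits

Conditional mutual information: I(X;Y|Z) = H(X|Z) + H(Y|Z) - H(X,Y|Z)

H(Z) = 0.2989
H(X,Z) = 0.5897 → H(X|Z) = 0.2908
H(Y,Z) = 0.5977 → H(Y|Z) = 0.2988
H(X,Y,Z) = 0.8455 → H(X,Y|Z) = 0.5466

I(X;Y|Z) = 0.2908 + 0.2988 - 0.5466 = 0.0430 dits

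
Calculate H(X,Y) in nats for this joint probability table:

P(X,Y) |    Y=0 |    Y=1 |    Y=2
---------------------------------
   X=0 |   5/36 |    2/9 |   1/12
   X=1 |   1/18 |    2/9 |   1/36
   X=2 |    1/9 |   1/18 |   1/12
2.0216 nats

Joint entropy is H(X,Y) = -Σ_{x,y} p(x,y) log p(x,y).

Summing over all non-zero entries:
H(X,Y) = -[5/36·log_e(5/36) + 2/9·log_e(2/9) + 1/12·log_e(1/12) + 1/18·log_e(1/18) + 2/9·log_e(2/9) + 1/36·log_e(1/36) + 1/9·log_e(1/9) + 1/18·log_e(1/18) + 1/12·log_e(1/12)]
H(X,Y) = 2.0216 nats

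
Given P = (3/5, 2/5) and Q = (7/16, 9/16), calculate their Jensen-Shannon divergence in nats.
0.0133 nats

Jensen-Shannon divergence is:
JSD(P||Q) = 0.5 × D_KL(P||M) + 0.5 × D_KL(Q||M)
where M = 0.5 × (P + Q) is the mixture distribution.

M = 0.5 × (3/5, 2/5) + 0.5 × (7/16, 9/16) = (0.51875, 0.48125)

D_KL(P||M) = 0.0133 nats
D_KL(Q||M) = 0.0132 nats

JSD(P||Q) = 0.5 × 0.0133 + 0.5 × 0.0132 = 0.0133 nats

Unlike KL divergence, JSD is symmetric and bounded: 0 ≤ JSD ≤ log(2).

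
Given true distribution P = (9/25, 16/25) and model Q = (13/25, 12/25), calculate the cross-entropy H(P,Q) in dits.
0.3062 dits

Cross-entropy: H(P,Q) = -Σ p(x) log q(x)

Alternatively: H(P,Q) = H(P) + D_KL(P||Q)
H(P) = 0.2838 dits
D_KL(P||Q) = 0.0225 dits

H(P,Q) = 0.2838 + 0.0225 = 0.3062 dits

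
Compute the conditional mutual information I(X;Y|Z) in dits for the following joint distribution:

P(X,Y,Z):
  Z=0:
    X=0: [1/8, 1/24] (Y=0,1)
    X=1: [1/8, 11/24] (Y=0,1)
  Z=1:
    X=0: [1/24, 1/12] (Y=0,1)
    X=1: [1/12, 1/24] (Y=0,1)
0.0411 dits

Conditional mutual information: I(X;Y|Z) = H(X|Z) + H(Y|Z) - H(X,Y|Z)

H(Z) = 0.2442
H(X,Z) = 0.4920 → H(X|Z) = 0.2478
H(Y,Z) = 0.5268 → H(Y|Z) = 0.2826
H(X,Y,Z) = 0.7335 → H(X,Y|Z) = 0.4892

I(X;Y|Z) = 0.2478 + 0.2826 - 0.4892 = 0.0411 dits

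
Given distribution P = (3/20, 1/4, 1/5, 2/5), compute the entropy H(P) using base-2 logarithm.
1.9037 bits

Shannon entropy is H(X) = -Σ p(x) log p(x).

For P = (3/20, 1/4, 1/5, 2/5):
H = -3/20 × log_2(3/20) -1/4 × log_2(1/4) -1/5 × log_2(1/5) -2/5 × log_2(2/5)
H = 1.9037 bits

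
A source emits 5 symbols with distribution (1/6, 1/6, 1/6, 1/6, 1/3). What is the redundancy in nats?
0.0487 nats

Redundancy measures how far a source is from maximum entropy:
R = H_max - H(X)

Maximum entropy for 5 symbols: H_max = log_e(5) = 1.6094 nats
Actual entropy: H(X) = 1.5607 nats
Redundancy: R = 1.6094 - 1.5607 = 0.0487 nats

This redundancy represents potential for compression: the source could be compressed by 0.0487 nats per symbol.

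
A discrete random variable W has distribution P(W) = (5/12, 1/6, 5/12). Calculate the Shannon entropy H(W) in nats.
1.0282 nats

Shannon entropy is H(X) = -Σ p(x) log p(x).

For P = (5/12, 1/6, 5/12):
H = -5/12 × log_e(5/12) -1/6 × log_e(1/6) -5/12 × log_e(5/12)
H = 1.0282 nats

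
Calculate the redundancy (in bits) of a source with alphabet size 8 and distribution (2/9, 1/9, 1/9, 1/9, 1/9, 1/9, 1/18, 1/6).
0.0942 bits

Redundancy measures how far a source is from maximum entropy:
R = H_max - H(X)

Maximum entropy for 8 symbols: H_max = log_2(8) = 3.0000 bits
Actual entropy: H(X) = 2.9058 bits
Redundancy: R = 3.0000 - 2.9058 = 0.0942 bits

This redundancy represents potential for compression: the source could be compressed by 0.0942 bits per symbol.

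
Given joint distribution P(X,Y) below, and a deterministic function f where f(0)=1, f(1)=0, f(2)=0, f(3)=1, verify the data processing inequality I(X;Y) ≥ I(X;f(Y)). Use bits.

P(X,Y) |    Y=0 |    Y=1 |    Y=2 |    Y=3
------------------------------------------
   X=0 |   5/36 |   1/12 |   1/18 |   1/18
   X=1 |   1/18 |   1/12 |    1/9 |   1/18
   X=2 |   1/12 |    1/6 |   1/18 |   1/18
I(X;Y) = 0.0715, I(X;f(Y)) = 0.0284, inequality holds: 0.0715 ≥ 0.0284

Data Processing Inequality: For any Markov chain X → Y → Z, we have I(X;Y) ≥ I(X;Z).

Here Z = f(Y) is a deterministic function of Y, forming X → Y → Z.

Original I(X;Y) = 0.0715 bits

After applying f:
P(X,Z) where Z=f(Y):
- P(X,Z=0) = P(X,Y=1) + P(X,Y=2)
- P(X,Z=1) = P(X,Y=0) + P(X,Y=3)

I(X;Z) = I(X;f(Y)) = 0.0284 bits

Verification: 0.0715 ≥ 0.0284 ✓

Information cannot be created by processing; the function f can only lose information about X.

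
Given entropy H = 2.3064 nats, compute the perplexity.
10.0382

Perplexity is e^H (or exp(H) for natural log).

H = 2.3064 nats
Perplexity = e^2.3064 = 10.0382

Interpretation: The model's uncertainty is equivalent to choosing uniformly among 10.0 options.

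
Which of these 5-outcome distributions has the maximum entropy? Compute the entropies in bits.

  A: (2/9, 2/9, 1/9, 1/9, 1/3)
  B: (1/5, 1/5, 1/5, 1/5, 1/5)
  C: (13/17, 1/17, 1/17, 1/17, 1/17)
B

For a discrete distribution over n outcomes, entropy is maximized by the uniform distribution.

Computing entropies:
H(A) = 2.1972 bits
H(B) = 2.3219 bits
H(C) = 1.2577 bits

The uniform distribution (where all probabilities equal 1/5) achieves the maximum entropy of log_2(5) = 2.3219 bits.

Distribution B has the highest entropy.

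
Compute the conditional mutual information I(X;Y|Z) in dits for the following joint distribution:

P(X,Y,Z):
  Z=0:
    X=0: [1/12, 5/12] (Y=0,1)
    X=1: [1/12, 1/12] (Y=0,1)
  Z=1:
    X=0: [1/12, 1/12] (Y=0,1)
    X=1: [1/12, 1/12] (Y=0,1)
0.0148 dits

Conditional mutual information: I(X;Y|Z) = H(X|Z) + H(Y|Z) - H(X,Y|Z)

H(Z) = 0.2764
H(X,Z) = 0.5396 → H(X|Z) = 0.2632
H(Y,Z) = 0.5396 → H(Y|Z) = 0.2632
H(X,Y,Z) = 0.7879 → H(X,Y|Z) = 0.5115

I(X;Y|Z) = 0.2632 + 0.2632 - 0.5115 = 0.0148 dits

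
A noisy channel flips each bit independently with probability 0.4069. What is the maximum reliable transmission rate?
0.0252 bits

For a binary symmetric channel (BSC) with error probability p:
Capacity C = 1 - H(p) bits per symbol

where H(p) = -p log₂(p) - (1-p) log₂(1-p) is the binary entropy function.

H(0.4069) = 0.9748 bits
C = 1 - 0.9748 = 0.0252 bits per symbol

This means we can reliably transmit up to 0.0252 bits of information per channel use.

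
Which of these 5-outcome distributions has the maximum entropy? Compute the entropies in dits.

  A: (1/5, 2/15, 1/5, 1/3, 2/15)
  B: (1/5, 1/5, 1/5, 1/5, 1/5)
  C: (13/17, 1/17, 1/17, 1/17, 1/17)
B

For a discrete distribution over n outcomes, entropy is maximized by the uniform distribution.

Computing entropies:
H(A) = 0.6720 dits
H(B) = 0.6990 dits
H(C) = 0.3786 dits

The uniform distribution (where all probabilities equal 1/5) achieves the maximum entropy of log_10(5) = 0.6990 dits.

Distribution B has the highest entropy.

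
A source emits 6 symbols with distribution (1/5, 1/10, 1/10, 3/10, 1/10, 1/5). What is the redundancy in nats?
0.0960 nats

Redundancy measures how far a source is from maximum entropy:
R = H_max - H(X)

Maximum entropy for 6 symbols: H_max = log_e(6) = 1.7918 nats
Actual entropy: H(X) = 1.6957 nats
Redundancy: R = 1.7918 - 1.6957 = 0.0960 nats

This redundancy represents potential for compression: the source could be compressed by 0.0960 nats per symbol.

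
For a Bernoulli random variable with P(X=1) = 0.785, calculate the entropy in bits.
0.7509 bits

The binary entropy function is:
H(p) = -p log(p) - (1-p) log(1-p)

H(0.785) = -0.785 × log_2(0.785) - 0.215 × log_2(0.215)
H(0.785) = 0.7509 bits

Note: Binary entropy is maximized at p=0.5 (H=1 bit) and minimized at p=0 or p=1 (H=0).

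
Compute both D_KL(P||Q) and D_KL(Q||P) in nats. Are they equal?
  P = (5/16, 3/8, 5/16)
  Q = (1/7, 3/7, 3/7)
D_KL(P||Q) = 0.0958, D_KL(Q||P) = 0.0808

KL divergence is not symmetric: D_KL(P||Q) ≠ D_KL(Q||P) in general.

D_KL(P||Q) = 0.0958 nats
D_KL(Q||P) = 0.0808 nats

No, they are not equal!

This asymmetry is why KL divergence is not a true distance metric.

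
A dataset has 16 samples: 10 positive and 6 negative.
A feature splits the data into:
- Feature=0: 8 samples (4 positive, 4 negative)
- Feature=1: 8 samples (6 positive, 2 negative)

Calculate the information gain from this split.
0.0488 bits

Information Gain = H(Y) - H(Y|Feature)

Before split:
P(positive) = 10/16 = 0.6250
H(Y) = 0.9544 bits

After split:
Feature=0: H = 1.0000 bits (weight = 8/16)
Feature=1: H = 0.8113 bits (weight = 8/16)
H(Y|Feature) = (8/16)×1.0000 + (8/16)×0.8113 = 0.9056 bits

Information Gain = 0.9544 - 0.9056 = 0.0488 bits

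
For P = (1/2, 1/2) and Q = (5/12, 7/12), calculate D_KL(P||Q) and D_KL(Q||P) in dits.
D_KL(P||Q) = 0.0061, D_KL(Q||P) = 0.0061

KL divergence is not symmetric: D_KL(P||Q) ≠ D_KL(Q||P) in general.

D_KL(P||Q) = 0.0061 dits
D_KL(Q||P) = 0.0061 dits

In this case they happen to be equal (to 4 decimal places).

This asymmetry is why KL divergence is not a true distance metric.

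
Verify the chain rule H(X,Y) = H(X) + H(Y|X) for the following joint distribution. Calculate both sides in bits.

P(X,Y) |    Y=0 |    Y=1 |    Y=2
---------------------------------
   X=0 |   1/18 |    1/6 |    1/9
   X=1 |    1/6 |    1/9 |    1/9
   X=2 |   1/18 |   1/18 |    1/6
H(X,Y) = 3.0441, H(X) = 1.5715, H(Y|X) = 1.4726 (all in bits)

Chain rule: H(X,Y) = H(X) + H(Y|X)

Left side — joint entropy directly:
H(X,Y) = -Σ p(x,y) log p(x,y) = 3.0441 bits

Right side — compute H(Y|X) from the conditional distributions:
P(X) = (1/3, 7/18, 5/18), so H(X) = 1.5715 bits
H(Y|X) = Σ_x P(X=x) · H(Y|X=x):
  P(Y|X=0) = (1/6, 1/2, 1/3), H(Y|X=0) = 1.4591, weight P(X=0) = 1/3
  P(Y|X=1) = (3/7, 2/7, 2/7), H(Y|X=1) = 1.5567, weight P(X=1) = 7/18
  P(Y|X=2) = (1/5, 1/5, 3/5), H(Y|X=2) = 1.3710, weight P(X=2) = 5/18
H(Y|X) = 1.4726 bits

H(X) + H(Y|X) = 1.5715 + 1.4726 = 3.0441 bits

Both sides equal 3.0441 bits. ✓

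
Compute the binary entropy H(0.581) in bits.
0.9810 bits

The binary entropy function is:
H(p) = -p log(p) - (1-p) log(1-p)

H(0.581) = -0.581 × log_2(0.581) - 0.419 × log_2(0.419)
H(0.581) = 0.9810 bits

Note: Binary entropy is maximized at p=0.5 (H=1 bit) and minimized at p=0 or p=1 (H=0).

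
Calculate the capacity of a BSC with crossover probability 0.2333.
0.2163 bits

For a binary symmetric channel (BSC) with error probability p:
Capacity C = 1 - H(p) bits per symbol

where H(p) = -p log₂(p) - (1-p) log₂(1-p) is the binary entropy function.

H(0.2333) = 0.7837 bits
C = 1 - 0.7837 = 0.2163 bits per symbol

This means we can reliably transmit up to 0.2163 bits of information per channel use.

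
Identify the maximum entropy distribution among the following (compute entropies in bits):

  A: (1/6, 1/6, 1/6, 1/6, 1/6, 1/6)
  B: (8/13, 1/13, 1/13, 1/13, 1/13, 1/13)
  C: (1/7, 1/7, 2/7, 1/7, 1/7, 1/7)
A

For a discrete distribution over n outcomes, entropy is maximized by the uniform distribution.

Computing entropies:
H(A) = 2.5850 bits
H(B) = 1.8543 bits
H(C) = 2.5216 bits

The uniform distribution (where all probabilities equal 1/6) achieves the maximum entropy of log_2(6) = 2.5850 bits.

Distribution A has the highest entropy.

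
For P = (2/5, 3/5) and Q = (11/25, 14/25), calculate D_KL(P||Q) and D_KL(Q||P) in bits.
D_KL(P||Q) = 0.0047, D_KL(Q||P) = 0.0048

KL divergence is not symmetric: D_KL(P||Q) ≠ D_KL(Q||P) in general.

D_KL(P||Q) = 0.0047 bits
D_KL(Q||P) = 0.0048 bits

No, they are not equal!

This asymmetry is why KL divergence is not a true distance metric.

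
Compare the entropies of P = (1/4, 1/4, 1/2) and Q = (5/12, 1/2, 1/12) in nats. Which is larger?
P

Computing entropies in nats:
H(P) = 1.0397
H(Q) = 0.9184

Distribution P has higher entropy.

Intuition: The distribution closer to uniform (more spread out) has higher entropy.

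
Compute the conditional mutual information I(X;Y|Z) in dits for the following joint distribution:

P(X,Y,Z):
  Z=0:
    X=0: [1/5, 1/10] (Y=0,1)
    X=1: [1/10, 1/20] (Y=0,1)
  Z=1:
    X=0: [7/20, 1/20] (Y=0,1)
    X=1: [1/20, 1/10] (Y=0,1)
0.0330 dits

Conditional mutual information: I(X;Y|Z) = H(X|Z) + H(Y|Z) - H(X,Y|Z)

H(Z) = 0.2989
H(X,Z) = 0.5632 → H(X|Z) = 0.2644
H(Y,Z) = 0.5632 → H(Y|Z) = 0.2644
H(X,Y,Z) = 0.7945 → H(X,Y|Z) = 0.4957

I(X;Y|Z) = 0.2644 + 0.2644 - 0.4957 = 0.0330 dits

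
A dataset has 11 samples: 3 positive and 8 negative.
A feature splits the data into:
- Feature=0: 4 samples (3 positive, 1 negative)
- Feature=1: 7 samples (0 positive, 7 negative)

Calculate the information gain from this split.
0.5503 bits

Information Gain = H(Y) - H(Y|Feature)

Before split:
P(positive) = 3/11 = 0.2727
H(Y) = 0.8454 bits

After split:
Feature=0: H = 0.8113 bits (weight = 4/11)
Feature=1: H = 0.0000 bits (weight = 7/11)
H(Y|Feature) = (4/11)×0.8113 + (7/11)×0.0000 = 0.2950 bits

Information Gain = 0.8454 - 0.2950 = 0.5503 bits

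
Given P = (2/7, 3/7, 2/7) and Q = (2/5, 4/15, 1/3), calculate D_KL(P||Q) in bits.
0.0911 bits

KL divergence: D_KL(P||Q) = Σ p(x) log(p(x)/q(x))

Computing term by term:
  x=0: 2/7 × log_2[(2/7)/(2/5)] = 2/7 × -0.4854 = -0.1387
  x=1: 3/7 × log_2[(3/7)/(4/15)] = 3/7 × 0.6845 = 0.2934
  x=2: 2/7 × log_2[(2/7)/(1/3)] = 2/7 × -0.2224 = -0.0635

D_KL(P||Q) = 0.0911 bits

Note: KL divergence is always non-negative and equals 0 iff P = Q.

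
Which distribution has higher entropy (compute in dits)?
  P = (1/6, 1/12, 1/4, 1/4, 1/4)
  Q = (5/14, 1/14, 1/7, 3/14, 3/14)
P

Computing entropies in dits:
H(P) = 0.6712
H(Q) = 0.6490

Distribution P has higher entropy.

Intuition: The distribution closer to uniform (more spread out) has higher entropy.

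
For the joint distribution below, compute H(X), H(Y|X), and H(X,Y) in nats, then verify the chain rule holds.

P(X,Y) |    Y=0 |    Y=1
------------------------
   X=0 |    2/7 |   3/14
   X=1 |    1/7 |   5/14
H(X,Y) = 1.3337, H(X) = 0.6931, H(Y|X) = 0.6406 (all in nats)

Chain rule: H(X,Y) = H(X) + H(Y|X)

Left side — joint entropy directly:
H(X,Y) = -Σ p(x,y) log p(x,y) = 1.3337 nats

Right side — compute H(Y|X) from the conditional distributions:
P(X) = (1/2, 1/2), so H(X) = 0.6931 nats
H(Y|X) = Σ_x P(X=x) · H(Y|X=x):
  P(Y|X=0) = (4/7, 3/7), H(Y|X=0) = 0.6829, weight P(X=0) = 1/2
  P(Y|X=1) = (2/7, 5/7), H(Y|X=1) = 0.5983, weight P(X=1) = 1/2
H(Y|X) = 0.6406 nats

H(X) + H(Y|X) = 0.6931 + 0.6406 = 1.3337 nats

Both sides equal 1.3337 nats. ✓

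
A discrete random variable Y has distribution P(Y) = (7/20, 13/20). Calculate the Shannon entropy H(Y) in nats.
0.6474 nats

Shannon entropy is H(X) = -Σ p(x) log p(x).

For P = (7/20, 13/20):
H = -7/20 × log_e(7/20) -13/20 × log_e(13/20)
H = 0.6474 nats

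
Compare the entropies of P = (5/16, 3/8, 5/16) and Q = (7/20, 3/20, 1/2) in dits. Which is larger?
P

Computing entropies in dits:
H(P) = 0.4755
H(Q) = 0.4337

Distribution P has higher entropy.

Intuition: The distribution closer to uniform (more spread out) has higher entropy.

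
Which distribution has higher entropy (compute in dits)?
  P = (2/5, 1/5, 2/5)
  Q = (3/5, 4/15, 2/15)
P

Computing entropies in dits:
H(P) = 0.4581
H(Q) = 0.4029

Distribution P has higher entropy.

Intuition: The distribution closer to uniform (more spread out) has higher entropy.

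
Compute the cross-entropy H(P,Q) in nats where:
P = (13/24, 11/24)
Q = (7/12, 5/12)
0.6932 nats

Cross-entropy: H(P,Q) = -Σ p(x) log q(x)

Alternatively: H(P,Q) = H(P) + D_KL(P||Q)
H(P) = 0.6897 nats
D_KL(P||Q) = 0.0035 nats

H(P,Q) = 0.6897 + 0.0035 = 0.6932 nats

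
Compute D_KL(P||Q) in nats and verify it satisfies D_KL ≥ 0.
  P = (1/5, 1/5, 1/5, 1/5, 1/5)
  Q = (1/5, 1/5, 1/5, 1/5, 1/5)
0.0000 nats

KL divergence satisfies the Gibbs inequality: D_KL(P||Q) ≥ 0 for all distributions P, Q.

D_KL(P||Q) = Σ p(x) log(p(x)/q(x))
Term by term:
  x=0: 1/5 × log_e[(1/5)/(1/5)] = 0.0000
  x=1: 1/5 × log_e[(1/5)/(1/5)] = 0.0000
  x=2: 1/5 × log_e[(1/5)/(1/5)] = 0.0000
  x=3: 1/5 × log_e[(1/5)/(1/5)] = 0.0000
  x=4: 1/5 × log_e[(1/5)/(1/5)] = 0.0000
D_KL(P||Q) = 0.0000 nats

D_KL(P||Q) = 0.0000 ≥ 0 ✓

This non-negativity is a fundamental property: relative entropy cannot be negative because it measures how different Q is from P.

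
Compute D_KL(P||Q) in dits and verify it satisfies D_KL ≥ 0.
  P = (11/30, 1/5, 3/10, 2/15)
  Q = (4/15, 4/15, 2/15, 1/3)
0.0783 dits

KL divergence satisfies the Gibbs inequality: D_KL(P||Q) ≥ 0 for all distributions P, Q.

D_KL(P||Q) = Σ p(x) log(p(x)/q(x))
Term by term:
  x=0: 11/30 × log_10[(11/30)/(4/15)] = 0.0507
  x=1: 1/5 × log_10[(1/5)/(4/15)] = -0.0250
  x=2: 3/10 × log_10[(3/10)/(2/15)] = 0.1057
  x=3: 2/15 × log_10[(2/15)/(1/3)] = -0.0531
D_KL(P||Q) = 0.0783 dits

D_KL(P||Q) = 0.0783 ≥ 0 ✓

This non-negativity is a fundamental property: relative entropy cannot be negative because it measures how different Q is from P.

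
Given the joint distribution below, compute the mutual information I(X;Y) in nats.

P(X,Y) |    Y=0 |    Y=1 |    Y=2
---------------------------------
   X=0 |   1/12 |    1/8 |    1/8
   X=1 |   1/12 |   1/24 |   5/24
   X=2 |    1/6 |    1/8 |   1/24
0.1078 nats

Mutual information: I(X;Y) = H(X) + H(Y) - H(X,Y)

Marginals:
P(X) = (1/3, 1/3, 1/3), H(X) = 1.0986 nats
P(Y) = (1/3, 7/24, 3/8), H(Y) = 1.0934 nats

Joint entropy: H(X,Y) = 2.0842 nats

I(X;Y) = 1.0986 + 1.0934 - 2.0842 = 0.1078 nats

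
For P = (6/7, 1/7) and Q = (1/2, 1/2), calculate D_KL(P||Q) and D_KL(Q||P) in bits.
D_KL(P||Q) = 0.4083, D_KL(Q||P) = 0.5149

KL divergence is not symmetric: D_KL(P||Q) ≠ D_KL(Q||P) in general.

D_KL(P||Q) = 0.4083 bits
D_KL(Q||P) = 0.5149 bits

No, they are not equal!

This asymmetry is why KL divergence is not a true distance metric.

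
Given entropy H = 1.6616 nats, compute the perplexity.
5.2677

Perplexity is e^H (or exp(H) for natural log).

H = 1.6616 nats
Perplexity = e^1.6616 = 5.2677

Interpretation: The model's uncertainty is equivalent to choosing uniformly among 5.3 options.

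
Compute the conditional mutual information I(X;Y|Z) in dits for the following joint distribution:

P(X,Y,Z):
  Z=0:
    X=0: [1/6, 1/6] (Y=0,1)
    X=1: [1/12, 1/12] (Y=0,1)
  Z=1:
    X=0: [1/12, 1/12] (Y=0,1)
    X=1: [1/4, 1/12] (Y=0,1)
0.0066 dits

Conditional mutual information: I(X;Y|Z) = H(X|Z) + H(Y|Z) - H(X,Y|Z)

H(Z) = 0.3010
H(X,Z) = 0.5775 → H(X|Z) = 0.2764
H(Y,Z) = 0.5898 → H(Y|Z) = 0.2887
H(X,Y,Z) = 0.8596 → H(X,Y|Z) = 0.5585

I(X;Y|Z) = 0.2764 + 0.2887 - 0.5585 = 0.0066 dits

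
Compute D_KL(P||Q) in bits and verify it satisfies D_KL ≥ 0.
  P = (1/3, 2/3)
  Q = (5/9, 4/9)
0.1443 bits

KL divergence satisfies the Gibbs inequality: D_KL(P||Q) ≥ 0 for all distributions P, Q.

D_KL(P||Q) = Σ p(x) log(p(x)/q(x))
Term by term:
  x=0: 1/3 × log_2[(1/3)/(5/9)] = -0.2457
  x=1: 2/3 × log_2[(2/3)/(4/9)] = 0.3900
D_KL(P||Q) = 0.1443 bits

D_KL(P||Q) = 0.1443 ≥ 0 ✓

This non-negativity is a fundamental property: relative entropy cannot be negative because it measures how different Q is from P.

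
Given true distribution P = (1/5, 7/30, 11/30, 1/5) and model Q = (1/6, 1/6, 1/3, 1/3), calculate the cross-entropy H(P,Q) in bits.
2.0183 bits

Cross-entropy: H(P,Q) = -Σ p(x) log q(x)

Alternatively: H(P,Q) = H(P) + D_KL(P||Q)
H(P) = 1.9494 bits
D_KL(P||Q) = 0.0689 bits

H(P,Q) = 1.9494 + 0.0689 = 2.0183 bits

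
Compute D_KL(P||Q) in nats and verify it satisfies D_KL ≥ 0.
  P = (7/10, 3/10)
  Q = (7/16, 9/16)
0.1404 nats

KL divergence satisfies the Gibbs inequality: D_KL(P||Q) ≥ 0 for all distributions P, Q.

D_KL(P||Q) = Σ p(x) log(p(x)/q(x))
Term by term:
  x=0: 7/10 × log_e[(7/10)/(7/16)] = 0.3290
  x=1: 3/10 × log_e[(3/10)/(9/16)] = -0.1886
D_KL(P||Q) = 0.1404 nats

D_KL(P||Q) = 0.1404 ≥ 0 ✓

This non-negativity is a fundamental property: relative entropy cannot be negative because it measures how different Q is from P.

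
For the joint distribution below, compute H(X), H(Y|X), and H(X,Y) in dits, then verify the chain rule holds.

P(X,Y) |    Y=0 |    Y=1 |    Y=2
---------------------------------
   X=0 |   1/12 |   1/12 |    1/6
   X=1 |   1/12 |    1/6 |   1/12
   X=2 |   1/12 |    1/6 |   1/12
H(X,Y) = 0.9287, H(X) = 0.4771, H(Y|X) = 0.4515 (all in dits)

Chain rule: H(X,Y) = H(X) + H(Y|X)

Left side — joint entropy directly:
H(X,Y) = -Σ p(x,y) log p(x,y) = 0.9287 dits

Right side — compute H(Y|X) from the conditional distributions:
P(X) = (1/3, 1/3, 1/3), so H(X) = 0.4771 dits
H(Y|X) = Σ_x P(X=x) · H(Y|X=x):
  P(Y|X=0) = (1/4, 1/4, 1/2), H(Y|X=0) = 0.4515, weight P(X=0) = 1/3
  P(Y|X=1) = (1/4, 1/2, 1/4), H(Y|X=1) = 0.4515, weight P(X=1) = 1/3
  P(Y|X=2) = (1/4, 1/2, 1/4), H(Y|X=2) = 0.4515, weight P(X=2) = 1/3
H(Y|X) = 0.4515 dits

H(X) + H(Y|X) = 0.4771 + 0.4515 = 0.9287 dits

Both sides equal 0.9287 dits. ✓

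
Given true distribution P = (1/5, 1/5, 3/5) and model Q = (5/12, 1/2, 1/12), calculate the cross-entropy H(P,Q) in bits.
2.6036 bits

Cross-entropy: H(P,Q) = -Σ p(x) log q(x)

Alternatively: H(P,Q) = H(P) + D_KL(P||Q)
H(P) = 1.3710 bits
D_KL(P||Q) = 1.2326 bits

H(P,Q) = 1.3710 + 1.2326 = 2.6036 bits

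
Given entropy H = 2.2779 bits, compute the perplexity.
4.8497

Perplexity is 2^H (or exp(H) for natural log).

H = 2.2779 bits
Perplexity = 2^2.2779 = 4.8497

Interpretation: The model's uncertainty is equivalent to choosing uniformly among 4.8 options.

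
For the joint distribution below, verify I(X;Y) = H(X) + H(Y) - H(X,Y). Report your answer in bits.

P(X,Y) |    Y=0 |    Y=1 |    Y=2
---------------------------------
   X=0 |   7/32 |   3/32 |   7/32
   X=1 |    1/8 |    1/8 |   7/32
I(X;Y) = 0.0191 bits

Mutual information has multiple equivalent forms:
- I(X;Y) = H(X) - H(X|Y)
- I(X;Y) = H(Y) - H(Y|X)
- I(X;Y) = H(X) + H(Y) - H(X,Y)

Computing all quantities:
H(X) = 0.9972, H(Y) = 1.5310, H(X,Y) = 2.5091
H(X|Y) = 0.9781, H(Y|X) = 1.5119

Verification:
H(X) - H(X|Y) = 0.9972 - 0.9781 = 0.0191
H(Y) - H(Y|X) = 1.5310 - 1.5119 = 0.0191
H(X) + H(Y) - H(X,Y) = 0.9972 + 1.5310 - 2.5091 = 0.0191

All forms give I(X;Y) = 0.0191 bits. ✓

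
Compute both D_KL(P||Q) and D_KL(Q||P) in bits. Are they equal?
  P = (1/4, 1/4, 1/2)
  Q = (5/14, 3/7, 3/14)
D_KL(P||Q) = 0.2882, D_KL(Q||P) = 0.2551

KL divergence is not symmetric: D_KL(P||Q) ≠ D_KL(Q||P) in general.

D_KL(P||Q) = 0.2882 bits
D_KL(Q||P) = 0.2551 bits

No, they are not equal!

This asymmetry is why KL divergence is not a true distance metric.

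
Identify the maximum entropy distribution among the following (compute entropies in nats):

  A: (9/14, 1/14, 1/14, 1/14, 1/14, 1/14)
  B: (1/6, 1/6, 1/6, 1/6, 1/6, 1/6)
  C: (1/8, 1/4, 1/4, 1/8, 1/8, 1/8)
B

For a discrete distribution over n outcomes, entropy is maximized by the uniform distribution.

Computing entropies:
H(A) = 1.2266 nats
H(B) = 1.7918 nats
H(C) = 1.7329 nats

The uniform distribution (where all probabilities equal 1/6) achieves the maximum entropy of log_e(6) = 1.7918 nats.

Distribution B has the highest entropy.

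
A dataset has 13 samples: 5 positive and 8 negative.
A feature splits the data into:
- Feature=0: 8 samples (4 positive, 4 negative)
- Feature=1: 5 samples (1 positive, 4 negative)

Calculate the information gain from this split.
0.0682 bits

Information Gain = H(Y) - H(Y|Feature)

Before split:
P(positive) = 5/13 = 0.3846
H(Y) = 0.9612 bits

After split:
Feature=0: H = 1.0000 bits (weight = 8/13)
Feature=1: H = 0.7219 bits (weight = 5/13)
H(Y|Feature) = (8/13)×1.0000 + (5/13)×0.7219 = 0.8930 bits

Information Gain = 0.9612 - 0.8930 = 0.0682 bits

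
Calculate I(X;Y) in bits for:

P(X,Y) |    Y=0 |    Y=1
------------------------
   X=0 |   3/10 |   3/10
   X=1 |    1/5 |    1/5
0.0000 bits

Mutual information: I(X;Y) = H(X) + H(Y) - H(X,Y)

Marginals:
P(X) = (3/5, 2/5), H(X) = 0.9710 bits
P(Y) = (1/2, 1/2), H(Y) = 1.0000 bits

Joint entropy: H(X,Y) = 1.9710 bits

I(X;Y) = 0.9710 + 1.0000 - 1.9710 = 0.0000 bits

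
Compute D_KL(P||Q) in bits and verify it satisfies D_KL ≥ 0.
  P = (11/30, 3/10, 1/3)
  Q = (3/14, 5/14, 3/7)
0.0878 bits

KL divergence satisfies the Gibbs inequality: D_KL(P||Q) ≥ 0 for all distributions P, Q.

D_KL(P||Q) = Σ p(x) log(p(x)/q(x))
Term by term:
  x=0: 11/30 × log_2[(11/30)/(3/14)] = 0.2841
  x=1: 3/10 × log_2[(3/10)/(5/14)] = -0.0755
  x=2: 1/3 × log_2[(1/3)/(3/7)] = -0.1209
D_KL(P||Q) = 0.0878 bits

D_KL(P||Q) = 0.0878 ≥ 0 ✓

This non-negativity is a fundamental property: relative entropy cannot be negative because it measures how different Q is from P.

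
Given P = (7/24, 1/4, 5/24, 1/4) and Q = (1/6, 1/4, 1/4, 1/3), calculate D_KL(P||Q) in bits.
0.0769 bits

KL divergence: D_KL(P||Q) = Σ p(x) log(p(x)/q(x))

Computing term by term:
  x=0: 7/24 × log_2[(7/24)/(1/6)] = 7/24 × 0.8074 = 0.2355
  x=1: 1/4 × log_2[(1/4)/(1/4)] = 1/4 × 0.0000 = 0.0000
  x=2: 5/24 × log_2[(5/24)/(1/4)] = 5/24 × -0.2630 = -0.0548
  x=3: 1/4 × log_2[(1/4)/(1/3)] = 1/4 × -0.4150 = -0.1038

D_KL(P||Q) = 0.0769 bits

Note: KL divergence is always non-negative and equals 0 iff P = Q.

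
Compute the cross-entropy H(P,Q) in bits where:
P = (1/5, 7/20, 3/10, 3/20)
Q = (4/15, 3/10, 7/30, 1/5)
1.9675 bits

Cross-entropy: H(P,Q) = -Σ p(x) log q(x)

Alternatively: H(P,Q) = H(P) + D_KL(P||Q)
H(P) = 1.9261 bits
D_KL(P||Q) = 0.0413 bits

H(P,Q) = 1.9261 + 0.0413 = 1.9675 bits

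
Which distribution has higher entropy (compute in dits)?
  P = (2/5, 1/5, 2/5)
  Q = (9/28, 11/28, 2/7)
Q

Computing entropies in dits:
H(P) = 0.4581
H(Q) = 0.4733

Distribution Q has higher entropy.

Intuition: The distribution closer to uniform (more spread out) has higher entropy.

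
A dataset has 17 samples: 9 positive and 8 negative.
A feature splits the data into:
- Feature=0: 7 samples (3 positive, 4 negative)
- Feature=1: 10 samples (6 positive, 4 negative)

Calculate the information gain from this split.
0.0207 bits

Information Gain = H(Y) - H(Y|Feature)

Before split:
P(positive) = 9/17 = 0.5294
H(Y) = 0.9975 bits

After split:
Feature=0: H = 0.9852 bits (weight = 7/17)
Feature=1: H = 0.9710 bits (weight = 10/17)
H(Y|Feature) = (7/17)×0.9852 + (10/17)×0.9710 = 0.9768 bits

Information Gain = 0.9975 - 0.9768 = 0.0207 bits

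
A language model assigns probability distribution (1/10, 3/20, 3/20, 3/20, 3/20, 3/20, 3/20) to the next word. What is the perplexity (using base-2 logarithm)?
6.9425

Perplexity is 2^H (or exp(H) for natural log).

First, H = -Σ p log p = 2.7955 bits
Perplexity = 2^2.7955 = 6.9425

Interpretation: The model's uncertainty is equivalent to choosing uniformly among 6.9 options.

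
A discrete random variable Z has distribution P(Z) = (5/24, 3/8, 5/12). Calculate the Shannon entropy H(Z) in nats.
1.0594 nats

Shannon entropy is H(X) = -Σ p(x) log p(x).

For P = (5/24, 3/8, 5/12):
H = -5/24 × log_e(5/24) -3/8 × log_e(3/8) -5/12 × log_e(5/12)
H = 1.0594 nats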